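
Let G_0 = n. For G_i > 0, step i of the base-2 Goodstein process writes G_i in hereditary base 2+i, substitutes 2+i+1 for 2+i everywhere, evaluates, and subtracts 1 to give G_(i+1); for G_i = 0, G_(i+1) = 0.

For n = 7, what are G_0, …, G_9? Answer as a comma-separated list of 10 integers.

step 0: 7 = 2^2 + 2 + 1; sub 3 for 2: 3^3 + 3 + 1; = 31; G_1 = 31−1 = 30
step 1: 30 = 3^3 + 3; sub 4 for 3: 4^4 + 4; = 260; G_2 = 260−1 = 259
step 2: 259 = 4^4 + 3; sub 5 for 4: 5^5 + 3; = 3128; G_3 = 3128−1 = 3127
step 3: 3127 = 5^5 + 2; sub 6 for 5: 6^6 + 2; = 46658; G_4 = 46658−1 = 46657
step 4: 46657 = 6^6 + 1; sub 7 for 6: 7^7 + 1; = 823544; G_5 = 823544−1 = 823543
step 5: 823543 = 7^7; sub 8 for 7: 8^8; = 16777216; G_6 = 16777216−1 = 16777215
step 6: 16777215 = 7·8^7 + 7·8^6 + 7·8^5 + 7·8^4 + 7·8^3 + 7·8^2 + 7·8 + 7; sub 9 for 8: 7·9^7 + 7·9^6 + 7·9^5 + 7·9^4 + 7·9^3 + 7·9^2 + 7·9 + 7; = 37665880; G_7 = 37665880−1 = 37665879
step 7: 37665879 = 7·9^7 + 7·9^6 + 7·9^5 + 7·9^4 + 7·9^3 + 7·9^2 + 7·9 + 6; sub 10 for 9: 7·10^7 + 7·10^6 + 7·10^5 + 7·10^4 + 7·10^3 + 7·10^2 + 7·10 + 6; = 77777776; G_8 = 77777776−1 = 77777775
step 8: 77777775 = 7·10^7 + 7·10^6 + 7·10^5 + 7·10^4 + 7·10^3 + 7·10^2 + 7·10 + 5; sub 11 for 10: 7·11^7 + 7·11^6 + 7·11^5 + 7·11^4 + 7·11^3 + 7·11^2 + 7·11 + 5; = 150051214; G_9 = 150051214−1 = 150051213

7, 30, 259, 3127, 46657, 823543, 16777215, 37665879, 77777775, 150051213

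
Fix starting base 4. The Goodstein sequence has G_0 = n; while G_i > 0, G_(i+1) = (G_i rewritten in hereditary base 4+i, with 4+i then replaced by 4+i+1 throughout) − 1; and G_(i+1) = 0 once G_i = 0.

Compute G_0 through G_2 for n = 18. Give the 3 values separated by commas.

18, 26, 36

base 4: 18 = 4^2 + 2; at 5: 5^2 + 2 = 27; next = 26
base 5: 26 = 5^2 + 1; at 6: 6^2 + 1 = 37; next = 36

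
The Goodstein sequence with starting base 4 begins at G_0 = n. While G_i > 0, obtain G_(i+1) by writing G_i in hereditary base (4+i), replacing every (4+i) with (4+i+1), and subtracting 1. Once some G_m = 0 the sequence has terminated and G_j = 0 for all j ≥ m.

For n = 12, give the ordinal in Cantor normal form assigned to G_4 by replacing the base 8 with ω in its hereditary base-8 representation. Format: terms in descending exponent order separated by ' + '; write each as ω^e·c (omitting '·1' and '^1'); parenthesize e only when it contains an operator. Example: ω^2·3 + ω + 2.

G_0=12  [base 4] 3·4  →[4↦5]→  3·5 = 15  −1 ⇒ G_1=14
G_1=14  [base 5] 2·5 + 4  →[5↦6]→  2·6 + 4 = 16  −1 ⇒ G_2=15
G_2=15  [base 6] 2·6 + 3  →[6↦7]→  2·7 + 3 = 17  −1 ⇒ G_3=16
G_3=16  [base 7] 2·7 + 2  →[7↦8]→  2·8 + 2 = 18  −1 ⇒ G_4=17
G_4=17  [base 8] 2·8 + 1  →[8↦9]→  2·9 + 1 = 19  −1 ⇒ G_5=18

ω·2 + 1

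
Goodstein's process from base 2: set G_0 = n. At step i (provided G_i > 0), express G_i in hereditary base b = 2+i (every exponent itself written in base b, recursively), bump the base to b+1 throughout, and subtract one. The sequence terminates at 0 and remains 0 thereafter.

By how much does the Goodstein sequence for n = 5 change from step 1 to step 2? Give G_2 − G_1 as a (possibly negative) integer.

(0) 5|_2 = 2^2 + 1 ↦ 3^3 + 1|_3 = 28 ⇒ 27
(1) 27|_3 = 3^3 ↦ 4^4|_4 = 256 ⇒ 255

228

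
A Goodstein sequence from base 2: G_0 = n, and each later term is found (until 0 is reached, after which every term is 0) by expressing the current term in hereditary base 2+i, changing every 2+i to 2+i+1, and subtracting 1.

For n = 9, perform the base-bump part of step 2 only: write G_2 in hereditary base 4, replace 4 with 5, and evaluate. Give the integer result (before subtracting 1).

G_0=9  [base 2] 2^(2 + 1) + 1  →[2↦3]→  3^(3 + 1) + 1 = 82  −1 ⇒ G_1=81
G_1=81  [base 3] 3^(3 + 1)  →[3↦4]→  4^(4 + 1) = 1024  −1 ⇒ G_2=1023
G_2=1023  [base 4] 3·4^4 + 3·4^3 + 3·4^2 + 3·4 + 3  →[4↦5]→  3·5^5 + 3·5^3 + 3·5^2 + 3·5 + 3 = 9843  −1 ⇒ G_3=9842

9843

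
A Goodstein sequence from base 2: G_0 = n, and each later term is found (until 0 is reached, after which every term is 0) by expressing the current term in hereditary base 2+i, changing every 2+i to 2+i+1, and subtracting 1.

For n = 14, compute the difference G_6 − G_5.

128542131

base 2: 14 = 2^(2 + 1) + 2^2 + 2; at 3: 3^(3 + 1) + 3^3 + 3 = 111; next = 110
base 3: 110 = 3^(3 + 1) + 3^3 + 2; at 4: 4^(4 + 1) + 4^4 + 2 = 1282; next = 1281
base 4: 1281 = 4^(4 + 1) + 4^4 + 1; at 5: 5^(5 + 1) + 5^5 + 1 = 18751; next = 18750
base 5: 18750 = 5^(5 + 1) + 5^5; at 6: 6^(6 + 1) + 6^6 = 326592; next = 326591
base 6: 326591 = 6^(6 + 1) + 5·6^5 + 5·6^4 + 5·6^3 + 5·6^2 + 5·6 + 5; at 7: 7^(7 + 1) + 5·7^5 + 5·7^4 + 5·7^3 + 5·7^2 + 5·7 + 5 = 5862841; next = 5862840
base 7: 5862840 = 7^(7 + 1) + 5·7^5 + 5·7^4 + 5·7^3 + 5·7^2 + 5·7 + 4; at 8: 8^(8 + 1) + 5·8^5 + 5·8^4 + 5·8^3 + 5·8^2 + 5·8 + 4 = 134404972; next = 134404971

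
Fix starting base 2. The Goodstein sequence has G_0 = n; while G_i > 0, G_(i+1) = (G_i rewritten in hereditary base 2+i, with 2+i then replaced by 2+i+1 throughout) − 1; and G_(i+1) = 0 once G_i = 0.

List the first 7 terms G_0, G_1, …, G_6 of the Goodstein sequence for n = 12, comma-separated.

12, 107, 1065, 15685, 280019, 5764910, 134217867

i=0: 12 = 2^(2 + 1) + 2^2 (b=2); 2→3: 3^(3 + 1) + 3^3 = 108; 108−1 = 107
i=1: 107 = 3^(3 + 1) + 2·3^2 + 2·3 + 2 (b=3); 3→4: 4^(4 + 1) + 2·4^2 + 2·4 + 2 = 1066; 1066−1 = 1065
i=2: 1065 = 4^(4 + 1) + 2·4^2 + 2·4 + 1 (b=4); 4→5: 5^(5 + 1) + 2·5^2 + 2·5 + 1 = 15686; 15686−1 = 15685
i=3: 15685 = 5^(5 + 1) + 2·5^2 + 2·5 (b=5); 5→6: 6^(6 + 1) + 2·6^2 + 2·6 = 280020; 280020−1 = 280019
i=4: 280019 = 6^(6 + 1) + 2·6^2 + 6 + 5 (b=6); 6→7: 7^(7 + 1) + 2·7^2 + 7 + 5 = 5764911; 5764911−1 = 5764910
i=5: 5764910 = 7^(7 + 1) + 2·7^2 + 7 + 4 (b=7); 7→8: 8^(8 + 1) + 2·8^2 + 8 + 4 = 134217868; 134217868−1 = 134217867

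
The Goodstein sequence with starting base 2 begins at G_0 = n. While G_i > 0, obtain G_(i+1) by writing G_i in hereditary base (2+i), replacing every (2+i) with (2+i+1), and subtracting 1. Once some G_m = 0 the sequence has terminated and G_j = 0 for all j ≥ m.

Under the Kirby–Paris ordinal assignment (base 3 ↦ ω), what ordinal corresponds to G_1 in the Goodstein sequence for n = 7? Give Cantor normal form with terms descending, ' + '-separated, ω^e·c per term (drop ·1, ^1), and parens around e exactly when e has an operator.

ω^ω + ω

7 —HB2→ 2^2 + 2 + 1 —bump→ 3^3 + 3 + 1 = 31 —(−1)→ 30
30 —HB3→ 3^3 + 3 —bump→ 4^4 + 4 = 260 —(−1)→ 259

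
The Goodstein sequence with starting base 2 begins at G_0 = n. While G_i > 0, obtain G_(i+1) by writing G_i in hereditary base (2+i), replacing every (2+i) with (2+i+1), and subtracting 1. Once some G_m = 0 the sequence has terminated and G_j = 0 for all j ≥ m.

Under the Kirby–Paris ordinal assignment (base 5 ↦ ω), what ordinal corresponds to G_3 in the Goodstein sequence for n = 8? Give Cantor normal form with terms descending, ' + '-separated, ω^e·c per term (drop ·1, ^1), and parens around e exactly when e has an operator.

step 0: 8 = 2^(2 + 1); sub 3 for 2: 3^(3 + 1); = 81; G_1 = 81−1 = 80
step 1: 80 = 2·3^3 + 2·3^2 + 2·3 + 2; sub 4 for 3: 2·4^4 + 2·4^2 + 2·4 + 2; = 554; G_2 = 554−1 = 553
step 2: 553 = 2·4^4 + 2·4^2 + 2·4 + 1; sub 5 for 4: 2·5^5 + 2·5^2 + 2·5 + 1; = 6311; G_3 = 6311−1 = 6310

ω^ω·2 + ω^2·2 + ω·2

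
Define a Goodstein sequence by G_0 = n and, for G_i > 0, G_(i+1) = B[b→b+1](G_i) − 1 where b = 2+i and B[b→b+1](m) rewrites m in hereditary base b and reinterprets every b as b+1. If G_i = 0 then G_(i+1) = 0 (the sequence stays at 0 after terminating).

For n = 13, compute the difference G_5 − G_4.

5485287

G_0=13  [base 2] 2^(2 + 1) + 2^2 + 1  →[2↦3]→  3^(3 + 1) + 3^3 + 1 = 109  −1 ⇒ G_1=108
G_1=108  [base 3] 3^(3 + 1) + 3^3  →[3↦4]→  4^(4 + 1) + 4^4 = 1280  −1 ⇒ G_2=1279
G_2=1279  [base 4] 4^(4 + 1) + 3·4^3 + 3·4^2 + 3·4 + 3  →[4↦5]→  5^(5 + 1) + 3·5^3 + 3·5^2 + 3·5 + 3 = 16093  −1 ⇒ G_3=16092
G_3=16092  [base 5] 5^(5 + 1) + 3·5^3 + 3·5^2 + 3·5 + 2  →[5↦6]→  6^(6 + 1) + 3·6^3 + 3·6^2 + 3·6 + 2 = 280712  −1 ⇒ G_4=280711
G_4=280711  [base 6] 6^(6 + 1) + 3·6^3 + 3·6^2 + 3·6 + 1  →[6↦7]→  7^(7 + 1) + 3·7^3 + 3·7^2 + 3·7 + 1 = 5765999  −1 ⇒ G_5=5765998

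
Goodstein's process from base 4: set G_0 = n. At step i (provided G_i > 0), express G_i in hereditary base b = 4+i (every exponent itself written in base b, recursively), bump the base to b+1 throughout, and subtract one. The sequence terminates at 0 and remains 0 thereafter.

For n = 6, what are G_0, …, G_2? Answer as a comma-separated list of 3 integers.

G_0=6  [base 4] 4 + 2  →[4↦5]→  5 + 2 = 7  −1 ⇒ G_1=6
G_1=6  [base 5] 5 + 1  →[5↦6]→  6 + 1 = 7  −1 ⇒ G_2=6

6, 6, 6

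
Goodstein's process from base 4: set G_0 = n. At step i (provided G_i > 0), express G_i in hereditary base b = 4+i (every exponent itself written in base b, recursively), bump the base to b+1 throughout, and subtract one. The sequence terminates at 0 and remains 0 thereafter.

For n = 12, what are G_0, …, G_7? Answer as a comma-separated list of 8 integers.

(0) 12|_4 = 3·4 ↦ 3·5|_5 = 15 ⇒ 14
(1) 14|_5 = 2·5 + 4 ↦ 2·6 + 4|_6 = 16 ⇒ 15
(2) 15|_6 = 2·6 + 3 ↦ 2·7 + 3|_7 = 17 ⇒ 16
(3) 16|_7 = 2·7 + 2 ↦ 2·8 + 2|_8 = 18 ⇒ 17
(4) 17|_8 = 2·8 + 1 ↦ 2·9 + 1|_9 = 19 ⇒ 18
(5) 18|_9 = 2·9 ↦ 2·10|_10 = 20 ⇒ 19
(6) 19|_10 = 10 + 9 ↦ 11 + 9|_11 = 20 ⇒ 19

12, 14, 15, 16, 17, 18, 19, 19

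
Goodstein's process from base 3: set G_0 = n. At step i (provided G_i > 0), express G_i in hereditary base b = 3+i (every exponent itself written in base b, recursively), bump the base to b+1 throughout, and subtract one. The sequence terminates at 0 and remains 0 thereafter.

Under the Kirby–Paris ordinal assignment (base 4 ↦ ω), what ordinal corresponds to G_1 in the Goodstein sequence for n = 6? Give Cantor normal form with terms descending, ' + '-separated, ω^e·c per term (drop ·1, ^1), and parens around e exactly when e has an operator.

G_0=6  [base 3] 2·3  →[3↦4]→  2·4 = 8  −1 ⇒ G_1=7
G_1=7  [base 4] 4 + 3  →[4↦5]→  5 + 3 = 8  −1 ⇒ G_2=7

ω + 3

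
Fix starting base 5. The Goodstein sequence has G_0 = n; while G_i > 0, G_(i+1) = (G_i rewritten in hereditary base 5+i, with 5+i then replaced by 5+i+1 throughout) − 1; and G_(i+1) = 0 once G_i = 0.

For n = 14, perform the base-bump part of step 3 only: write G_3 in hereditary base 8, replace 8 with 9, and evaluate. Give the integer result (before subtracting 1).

base 5: 14 = 2·5 + 4; at 6: 2·6 + 4 = 16; next = 15
base 6: 15 = 2·6 + 3; at 7: 2·7 + 3 = 17; next = 16
base 7: 16 = 2·7 + 2; at 8: 2·8 + 2 = 18; next = 17
base 8: 17 = 2·8 + 1; at 9: 2·9 + 1 = 19; next = 18

19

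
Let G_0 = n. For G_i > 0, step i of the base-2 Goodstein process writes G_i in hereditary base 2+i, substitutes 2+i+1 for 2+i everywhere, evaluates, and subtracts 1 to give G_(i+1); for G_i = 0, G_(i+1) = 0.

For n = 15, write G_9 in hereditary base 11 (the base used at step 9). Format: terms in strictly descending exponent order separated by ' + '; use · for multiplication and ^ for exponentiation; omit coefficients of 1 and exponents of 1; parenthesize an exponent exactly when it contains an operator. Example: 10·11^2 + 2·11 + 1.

i=0: 15 = 2^(2 + 1) + 2^2 + 2 + 1 (b=2); 2→3: 3^(3 + 1) + 3^3 + 3 + 1 = 112; 112−1 = 111
i=1: 111 = 3^(3 + 1) + 3^3 + 3 (b=3); 3→4: 4^(4 + 1) + 4^4 + 4 = 1284; 1284−1 = 1283
i=2: 1283 = 4^(4 + 1) + 4^4 + 3 (b=4); 4→5: 5^(5 + 1) + 5^5 + 3 = 18753; 18753−1 = 18752
i=3: 18752 = 5^(5 + 1) + 5^5 + 2 (b=5); 5→6: 6^(6 + 1) + 6^6 + 2 = 326594; 326594−1 = 326593
i=4: 326593 = 6^(6 + 1) + 6^6 + 1 (b=6); 6→7: 7^(7 + 1) + 7^7 + 1 = 6588345; 6588345−1 = 6588344
i=5: 6588344 = 7^(7 + 1) + 7^7 (b=7); 7→8: 8^(8 + 1) + 8^8 = 150994944; 150994944−1 = 150994943
i=6: 150994943 = 8^(8 + 1) + 7·8^7 + 7·8^6 + 7·8^5 + 7·8^4 + 7·8^3 + 7·8^2 + 7·8 + 7 (b=8); 8→9: 9^(9 + 1) + 7·9^7 + 7·9^6 + 7·9^5 + 7·9^4 + 7·9^3 + 7·9^2 + 7·9 + 7 = 3524450281; 3524450281−1 = 3524450280
i=7: 3524450280 = 9^(9 + 1) + 7·9^7 + 7·9^6 + 7·9^5 + 7·9^4 + 7·9^3 + 7·9^2 + 7·9 + 6 (b=9); 9→10: 10^(10 + 1) + 7·10^7 + 7·10^6 + 7·10^5 + 7·10^4 + 7·10^3 + 7·10^2 + 7·10 + 6 = 100077777776; 100077777776−1 = 100077777775
i=8: 100077777775 = 10^(10 + 1) + 7·10^7 + 7·10^6 + 7·10^5 + 7·10^4 + 7·10^3 + 7·10^2 + 7·10 + 5 (b=10); 10→11: 11^(11 + 1) + 7·11^7 + 7·11^6 + 7·11^5 + 7·11^4 + 7·11^3 + 7·11^2 + 7·11 + 5 = 3138578427935; 3138578427935−1 = 3138578427934

11^(11 + 1) + 7·11^7 + 7·11^6 + 7·11^5 + 7·11^4 + 7·11^3 + 7·11^2 + 7·11 + 4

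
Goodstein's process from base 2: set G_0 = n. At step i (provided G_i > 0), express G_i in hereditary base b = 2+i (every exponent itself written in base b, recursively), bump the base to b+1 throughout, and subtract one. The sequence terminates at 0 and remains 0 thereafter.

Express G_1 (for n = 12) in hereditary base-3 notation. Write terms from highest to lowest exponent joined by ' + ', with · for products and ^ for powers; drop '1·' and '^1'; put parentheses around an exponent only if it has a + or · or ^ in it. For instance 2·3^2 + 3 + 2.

3^(3 + 1) + 2·3^2 + 2·3 + 2

[0] 12 ≡ 2^(2 + 1) + 2^2 (base 2). Lift 3: 108. −1: 107.
[1] 107 ≡ 3^(3 + 1) + 2·3^2 + 2·3 + 2 (base 3). Lift 4: 1066. −1: 1065.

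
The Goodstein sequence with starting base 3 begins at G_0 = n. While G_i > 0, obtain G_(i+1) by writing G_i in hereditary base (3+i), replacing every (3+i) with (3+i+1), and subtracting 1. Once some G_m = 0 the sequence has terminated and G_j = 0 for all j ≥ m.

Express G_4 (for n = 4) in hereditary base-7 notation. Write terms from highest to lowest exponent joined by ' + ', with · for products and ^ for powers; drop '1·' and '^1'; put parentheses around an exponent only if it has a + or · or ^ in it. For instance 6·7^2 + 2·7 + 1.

2

4 —HB3→ 3 + 1 —bump→ 4 + 1 = 5 —(−1)→ 4
4 —HB4→ 4 —bump→ 5 = 5 —(−1)→ 4
4 —HB5→ 4 —bump→ 4 = 4 —(−1)→ 3
3 —HB6→ 3 —bump→ 3 = 3 —(−1)→ 2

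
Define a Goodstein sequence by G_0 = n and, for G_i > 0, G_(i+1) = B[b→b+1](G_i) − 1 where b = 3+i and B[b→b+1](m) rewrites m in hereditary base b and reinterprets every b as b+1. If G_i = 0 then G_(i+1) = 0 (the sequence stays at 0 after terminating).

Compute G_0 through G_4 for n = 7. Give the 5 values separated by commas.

G_0=7  [base 3] 2·3 + 1  →[3↦4]→  2·4 + 1 = 9  −1 ⇒ G_1=8
G_1=8  [base 4] 2·4  →[4↦5]→  2·5 = 10  −1 ⇒ G_2=9
G_2=9  [base 5] 5 + 4  →[5↦6]→  6 + 4 = 10  −1 ⇒ G_3=9
G_3=9  [base 6] 6 + 3  →[6↦7]→  7 + 3 = 10  −1 ⇒ G_4=9

7, 8, 9, 9, 9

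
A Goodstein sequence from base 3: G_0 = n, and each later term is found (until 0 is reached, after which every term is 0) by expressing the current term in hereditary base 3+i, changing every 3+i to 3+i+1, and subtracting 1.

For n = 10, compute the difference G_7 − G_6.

3

G_0=10  [base 3] 3^2 + 1  →[3↦4]→  4^2 + 1 = 17  −1 ⇒ G_1=16
G_1=16  [base 4] 4^2  →[4↦5]→  5^2 = 25  −1 ⇒ G_2=24
G_2=24  [base 5] 4·5 + 4  →[5↦6]→  4·6 + 4 = 28  −1 ⇒ G_3=27
G_3=27  [base 6] 4·6 + 3  →[6↦7]→  4·7 + 3 = 31  −1 ⇒ G_4=30
G_4=30  [base 7] 4·7 + 2  →[7↦8]→  4·8 + 2 = 34  −1 ⇒ G_5=33
G_5=33  [base 8] 4·8 + 1  →[8↦9]→  4·9 + 1 = 37  −1 ⇒ G_6=36
G_6=36  [base 9] 4·9  →[9↦10]→  4·10 = 40  −1 ⇒ G_7=39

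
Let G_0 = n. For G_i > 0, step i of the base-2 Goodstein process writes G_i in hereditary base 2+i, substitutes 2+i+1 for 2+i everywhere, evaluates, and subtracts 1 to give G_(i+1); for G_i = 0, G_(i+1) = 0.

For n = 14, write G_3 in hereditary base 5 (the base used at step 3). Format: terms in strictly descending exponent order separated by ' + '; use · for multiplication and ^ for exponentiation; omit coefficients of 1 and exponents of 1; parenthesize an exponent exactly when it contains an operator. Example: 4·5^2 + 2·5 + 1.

5^(5 + 1) + 5^5

14 —HB2→ 2^(2 + 1) + 2^2 + 2 —bump→ 3^(3 + 1) + 3^3 + 3 = 111 —(−1)→ 110
110 —HB3→ 3^(3 + 1) + 3^3 + 2 —bump→ 4^(4 + 1) + 4^4 + 2 = 1282 —(−1)→ 1281
1281 —HB4→ 4^(4 + 1) + 4^4 + 1 —bump→ 5^(5 + 1) + 5^5 + 1 = 18751 —(−1)→ 18750
18750 —HB5→ 5^(5 + 1) + 5^5 —bump→ 6^(6 + 1) + 6^6 = 326592 —(−1)→ 326591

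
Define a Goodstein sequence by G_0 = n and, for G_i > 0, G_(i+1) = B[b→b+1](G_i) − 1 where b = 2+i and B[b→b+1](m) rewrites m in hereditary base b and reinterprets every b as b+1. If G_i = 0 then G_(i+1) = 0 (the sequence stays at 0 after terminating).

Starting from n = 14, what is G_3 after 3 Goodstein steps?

18750

(0) 14|_2 = 2^(2 + 1) + 2^2 + 2 ↦ 3^(3 + 1) + 3^3 + 3|_3 = 111 ⇒ 110
(1) 110|_3 = 3^(3 + 1) + 3^3 + 2 ↦ 4^(4 + 1) + 4^4 + 2|_4 = 1282 ⇒ 1281
(2) 1281|_4 = 4^(4 + 1) + 4^4 + 1 ↦ 5^(5 + 1) + 5^5 + 1|_5 = 18751 ⇒ 18750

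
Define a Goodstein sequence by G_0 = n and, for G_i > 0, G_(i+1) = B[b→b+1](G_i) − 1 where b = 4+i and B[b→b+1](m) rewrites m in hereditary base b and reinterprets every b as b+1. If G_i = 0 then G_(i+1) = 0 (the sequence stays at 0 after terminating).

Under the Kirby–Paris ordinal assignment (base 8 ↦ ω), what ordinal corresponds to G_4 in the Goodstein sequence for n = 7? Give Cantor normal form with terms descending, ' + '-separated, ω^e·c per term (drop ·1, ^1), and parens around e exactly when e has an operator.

7

G_0=7  [base 4] 4 + 3  →[4↦5]→  5 + 3 = 8  −1 ⇒ G_1=7
G_1=7  [base 5] 5 + 2  →[5↦6]→  6 + 2 = 8  −1 ⇒ G_2=7
G_2=7  [base 6] 6 + 1  →[6↦7]→  7 + 1 = 8  −1 ⇒ G_3=7
G_3=7  [base 7] 7  →[7↦8]→  8 = 8  −1 ⇒ G_4=7
G_4=7  [base 8] 7  →[8↦9]→  7 = 7  −1 ⇒ G_5=6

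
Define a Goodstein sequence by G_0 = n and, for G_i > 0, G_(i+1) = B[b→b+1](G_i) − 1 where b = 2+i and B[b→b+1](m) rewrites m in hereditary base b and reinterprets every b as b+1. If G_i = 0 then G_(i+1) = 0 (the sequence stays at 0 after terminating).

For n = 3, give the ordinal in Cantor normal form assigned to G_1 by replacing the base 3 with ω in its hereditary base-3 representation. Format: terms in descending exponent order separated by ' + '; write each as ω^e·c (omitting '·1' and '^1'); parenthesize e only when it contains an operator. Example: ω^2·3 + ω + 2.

base 2: 3 = 2 + 1; at 3: 3 + 1 = 4; next = 3
base 3: 3 = 3; at 4: 4 = 4; next = 3

ω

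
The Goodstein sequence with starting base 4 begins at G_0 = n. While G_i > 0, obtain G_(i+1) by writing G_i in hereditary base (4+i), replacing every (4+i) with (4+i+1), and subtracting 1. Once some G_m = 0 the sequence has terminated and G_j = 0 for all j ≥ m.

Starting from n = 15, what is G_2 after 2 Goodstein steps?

step 0: 15 = 3·4 + 3; sub 5 for 4: 3·5 + 3; = 18; G_1 = 18−1 = 17
step 1: 17 = 3·5 + 2; sub 6 for 5: 3·6 + 2; = 20; G_2 = 20−1 = 19
step 2: 19 = 3·6 + 1; sub 7 for 6: 3·7 + 1; = 22; G_3 = 22−1 = 21

19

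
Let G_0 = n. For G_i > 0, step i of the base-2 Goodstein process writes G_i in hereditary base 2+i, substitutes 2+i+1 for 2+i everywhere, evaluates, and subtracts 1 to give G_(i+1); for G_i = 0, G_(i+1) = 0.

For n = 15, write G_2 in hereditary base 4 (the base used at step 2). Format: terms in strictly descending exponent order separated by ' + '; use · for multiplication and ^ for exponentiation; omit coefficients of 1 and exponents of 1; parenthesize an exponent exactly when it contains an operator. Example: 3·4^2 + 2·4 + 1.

step 0: 15 = 2^(2 + 1) + 2^2 + 2 + 1; sub 3 for 2: 3^(3 + 1) + 3^3 + 3 + 1; = 112; G_1 = 112−1 = 111
step 1: 111 = 3^(3 + 1) + 3^3 + 3; sub 4 for 3: 4^(4 + 1) + 4^4 + 4; = 1284; G_2 = 1284−1 = 1283
step 2: 1283 = 4^(4 + 1) + 4^4 + 3; sub 5 for 4: 5^(5 + 1) + 5^5 + 3; = 18753; G_3 = 18753−1 = 18752

4^(4 + 1) + 4^4 + 3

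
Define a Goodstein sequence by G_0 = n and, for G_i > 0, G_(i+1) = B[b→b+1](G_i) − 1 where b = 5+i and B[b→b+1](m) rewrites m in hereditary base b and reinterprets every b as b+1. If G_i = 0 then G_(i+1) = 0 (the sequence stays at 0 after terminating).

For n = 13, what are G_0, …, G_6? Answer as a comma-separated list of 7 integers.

i=0: 13 = 2·5 + 3 (b=5); 5→6: 2·6 + 3 = 15; 15−1 = 14
i=1: 14 = 2·6 + 2 (b=6); 6→7: 2·7 + 2 = 16; 16−1 = 15
i=2: 15 = 2·7 + 1 (b=7); 7→8: 2·8 + 1 = 17; 17−1 = 16
i=3: 16 = 2·8 (b=8); 8→9: 2·9 = 18; 18−1 = 17
i=4: 17 = 9 + 8 (b=9); 9→10: 10 + 8 = 18; 18−1 = 17
i=5: 17 = 10 + 7 (b=10); 10→11: 11 + 7 = 18; 18−1 = 17

13, 14, 15, 16, 17, 17, 17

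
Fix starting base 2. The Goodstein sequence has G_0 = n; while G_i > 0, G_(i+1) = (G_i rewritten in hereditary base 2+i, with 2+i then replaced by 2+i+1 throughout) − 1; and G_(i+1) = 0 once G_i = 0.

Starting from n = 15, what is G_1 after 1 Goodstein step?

111

15 —HB2→ 2^(2 + 1) + 2^2 + 2 + 1 —bump→ 3^(3 + 1) + 3^3 + 3 + 1 = 112 —(−1)→ 111
111 —HB3→ 3^(3 + 1) + 3^3 + 3 —bump→ 4^(4 + 1) + 4^4 + 4 = 1284 —(−1)→ 1283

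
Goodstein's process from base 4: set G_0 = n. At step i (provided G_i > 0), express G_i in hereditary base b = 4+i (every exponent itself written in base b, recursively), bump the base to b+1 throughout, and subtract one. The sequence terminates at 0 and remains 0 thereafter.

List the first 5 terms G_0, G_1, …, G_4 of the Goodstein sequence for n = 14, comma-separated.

14, 16, 18, 20, 21

(0) 14|_4 = 3·4 + 2 ↦ 3·5 + 2|_5 = 17 ⇒ 16
(1) 16|_5 = 3·5 + 1 ↦ 3·6 + 1|_6 = 19 ⇒ 18
(2) 18|_6 = 3·6 ↦ 3·7|_7 = 21 ⇒ 20
(3) 20|_7 = 2·7 + 6 ↦ 2·8 + 6|_8 = 22 ⇒ 21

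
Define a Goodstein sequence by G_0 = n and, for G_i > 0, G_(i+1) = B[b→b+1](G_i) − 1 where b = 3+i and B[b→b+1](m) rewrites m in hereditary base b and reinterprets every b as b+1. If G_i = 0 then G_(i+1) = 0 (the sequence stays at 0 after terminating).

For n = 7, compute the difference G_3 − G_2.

0

(0) 7|_3 = 2·3 + 1 ↦ 2·4 + 1|_4 = 9 ⇒ 8
(1) 8|_4 = 2·4 ↦ 2·5|_5 = 10 ⇒ 9
(2) 9|_5 = 5 + 4 ↦ 6 + 4|_6 = 10 ⇒ 9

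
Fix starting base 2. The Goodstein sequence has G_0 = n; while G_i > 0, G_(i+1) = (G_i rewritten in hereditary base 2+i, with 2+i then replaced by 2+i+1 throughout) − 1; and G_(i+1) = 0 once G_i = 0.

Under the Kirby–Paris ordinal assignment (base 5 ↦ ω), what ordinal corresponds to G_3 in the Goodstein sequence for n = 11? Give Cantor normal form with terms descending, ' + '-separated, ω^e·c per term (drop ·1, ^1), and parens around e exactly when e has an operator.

11 —HB2→ 2^(2 + 1) + 2 + 1 —bump→ 3^(3 + 1) + 3 + 1 = 85 —(−1)→ 84
84 —HB3→ 3^(3 + 1) + 3 —bump→ 4^(4 + 1) + 4 = 1028 —(−1)→ 1027
1027 —HB4→ 4^(4 + 1) + 3 —bump→ 5^(5 + 1) + 3 = 15628 —(−1)→ 15627
15627 —HB5→ 5^(5 + 1) + 2 —bump→ 6^(6 + 1) + 2 = 279938 —(−1)→ 279937

ω^(ω + 1) + 2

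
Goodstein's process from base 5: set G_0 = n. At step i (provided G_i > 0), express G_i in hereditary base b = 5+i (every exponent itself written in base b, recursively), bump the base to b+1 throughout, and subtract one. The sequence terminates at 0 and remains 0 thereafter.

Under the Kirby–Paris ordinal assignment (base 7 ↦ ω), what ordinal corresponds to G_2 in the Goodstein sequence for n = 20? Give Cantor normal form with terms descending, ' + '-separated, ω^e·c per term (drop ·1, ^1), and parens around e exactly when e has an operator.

ω·3 + 4

G_0 = 20. HB_5(20) = 4·5. Bump = 24. G_1 = 23.
G_1 = 23. HB_6(23) = 3·6 + 5. Bump = 26. G_2 = 25.
G_2 = 25. HB_7(25) = 3·7 + 4. Bump = 28. G_3 = 27.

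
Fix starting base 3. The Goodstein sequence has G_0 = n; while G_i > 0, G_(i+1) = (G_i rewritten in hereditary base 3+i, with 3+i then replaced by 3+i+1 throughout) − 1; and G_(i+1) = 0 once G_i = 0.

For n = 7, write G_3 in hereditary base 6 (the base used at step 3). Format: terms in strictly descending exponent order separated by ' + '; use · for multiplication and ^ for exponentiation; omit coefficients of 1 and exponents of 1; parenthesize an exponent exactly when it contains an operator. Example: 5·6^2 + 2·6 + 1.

6 + 3

7 —HB3→ 2·3 + 1 —bump→ 2·4 + 1 = 9 —(−1)→ 8
8 —HB4→ 2·4 —bump→ 2·5 = 10 —(−1)→ 9
9 —HB5→ 5 + 4 —bump→ 6 + 4 = 10 —(−1)→ 9
9 —HB6→ 6 + 3 —bump→ 7 + 3 = 10 —(−1)→ 9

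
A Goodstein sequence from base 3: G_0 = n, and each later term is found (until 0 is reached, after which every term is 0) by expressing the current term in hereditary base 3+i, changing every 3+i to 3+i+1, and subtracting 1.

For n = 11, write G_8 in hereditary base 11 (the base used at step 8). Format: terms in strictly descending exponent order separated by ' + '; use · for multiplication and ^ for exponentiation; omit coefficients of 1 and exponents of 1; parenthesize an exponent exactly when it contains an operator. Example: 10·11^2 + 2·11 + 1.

5·11

G_0=11  [base 3] 3^2 + 2  →[3↦4]→  4^2 + 2 = 18  −1 ⇒ G_1=17
G_1=17  [base 4] 4^2 + 1  →[4↦5]→  5^2 + 1 = 26  −1 ⇒ G_2=25
G_2=25  [base 5] 5^2  →[5↦6]→  6^2 = 36  −1 ⇒ G_3=35
G_3=35  [base 6] 5·6 + 5  →[6↦7]→  5·7 + 5 = 40  −1 ⇒ G_4=39
G_4=39  [base 7] 5·7 + 4  →[7↦8]→  5·8 + 4 = 44  −1 ⇒ G_5=43
G_5=43  [base 8] 5·8 + 3  →[8↦9]→  5·9 + 3 = 48  −1 ⇒ G_6=47
G_6=47  [base 9] 5·9 + 2  →[9↦10]→  5·10 + 2 = 52  −1 ⇒ G_7=51
G_7=51  [base 10] 5·10 + 1  →[10↦11]→  5·11 + 1 = 56  −1 ⇒ G_8=55
G_8=55  [base 11] 5·11  →[11↦12]→  5·12 = 60  −1 ⇒ G_9=59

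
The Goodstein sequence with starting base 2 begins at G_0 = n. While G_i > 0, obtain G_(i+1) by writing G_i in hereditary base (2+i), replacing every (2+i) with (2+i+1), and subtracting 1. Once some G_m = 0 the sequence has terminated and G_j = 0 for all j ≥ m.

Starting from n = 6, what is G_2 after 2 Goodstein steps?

G_0=6  [base 2] 2^2 + 2  →[2↦3]→  3^3 + 3 = 30  −1 ⇒ G_1=29
G_1=29  [base 3] 3^3 + 2  →[3↦4]→  4^4 + 2 = 258  −1 ⇒ G_2=257
G_2=257  [base 4] 4^4 + 1  →[4↦5]→  5^5 + 1 = 3126  −1 ⇒ G_3=3125

257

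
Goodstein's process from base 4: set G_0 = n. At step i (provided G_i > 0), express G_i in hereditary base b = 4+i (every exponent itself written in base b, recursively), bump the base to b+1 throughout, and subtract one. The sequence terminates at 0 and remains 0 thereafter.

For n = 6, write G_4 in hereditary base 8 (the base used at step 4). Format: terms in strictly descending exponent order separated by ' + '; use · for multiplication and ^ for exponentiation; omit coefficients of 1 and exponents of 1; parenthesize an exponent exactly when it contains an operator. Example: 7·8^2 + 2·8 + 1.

5

6 —HB4→ 4 + 2 —bump→ 5 + 2 = 7 —(−1)→ 6
6 —HB5→ 5 + 1 —bump→ 6 + 1 = 7 —(−1)→ 6
6 —HB6→ 6 —bump→ 7 = 7 —(−1)→ 6
6 —HB7→ 6 —bump→ 6 = 6 —(−1)→ 5
5 —HB8→ 5 —bump→ 5 = 5 —(−1)→ 4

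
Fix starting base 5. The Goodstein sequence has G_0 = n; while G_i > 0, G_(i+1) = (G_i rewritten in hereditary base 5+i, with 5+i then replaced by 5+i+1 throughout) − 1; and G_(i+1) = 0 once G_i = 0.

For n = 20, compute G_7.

35

(0) 20|_5 = 4·5 ↦ 4·6|_6 = 24 ⇒ 23
(1) 23|_6 = 3·6 + 5 ↦ 3·7 + 5|_7 = 26 ⇒ 25
(2) 25|_7 = 3·7 + 4 ↦ 3·8 + 4|_8 = 28 ⇒ 27
(3) 27|_8 = 3·8 + 3 ↦ 3·9 + 3|_9 = 30 ⇒ 29
(4) 29|_9 = 3·9 + 2 ↦ 3·10 + 2|_10 = 32 ⇒ 31
(5) 31|_10 = 3·10 + 1 ↦ 3·11 + 1|_11 = 34 ⇒ 33
(6) 33|_11 = 3·11 ↦ 3·12|_12 = 36 ⇒ 35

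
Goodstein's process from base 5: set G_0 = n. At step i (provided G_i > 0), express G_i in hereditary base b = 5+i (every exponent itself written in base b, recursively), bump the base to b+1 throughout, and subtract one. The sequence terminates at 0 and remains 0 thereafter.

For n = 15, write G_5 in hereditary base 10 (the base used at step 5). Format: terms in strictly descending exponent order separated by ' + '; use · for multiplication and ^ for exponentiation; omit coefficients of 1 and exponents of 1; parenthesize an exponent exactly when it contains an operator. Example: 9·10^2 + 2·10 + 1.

2·10 + 1

step 0: 15 = 3·5; sub 6 for 5: 3·6; = 18; G_1 = 18−1 = 17
step 1: 17 = 2·6 + 5; sub 7 for 6: 2·7 + 5; = 19; G_2 = 19−1 = 18
step 2: 18 = 2·7 + 4; sub 8 for 7: 2·8 + 4; = 20; G_3 = 20−1 = 19
step 3: 19 = 2·8 + 3; sub 9 for 8: 2·9 + 3; = 21; G_4 = 21−1 = 20
step 4: 20 = 2·9 + 2; sub 10 for 9: 2·10 + 2; = 22; G_5 = 22−1 = 21
step 5: 21 = 2·10 + 1; sub 11 for 10: 2·11 + 1; = 23; G_6 = 23−1 = 22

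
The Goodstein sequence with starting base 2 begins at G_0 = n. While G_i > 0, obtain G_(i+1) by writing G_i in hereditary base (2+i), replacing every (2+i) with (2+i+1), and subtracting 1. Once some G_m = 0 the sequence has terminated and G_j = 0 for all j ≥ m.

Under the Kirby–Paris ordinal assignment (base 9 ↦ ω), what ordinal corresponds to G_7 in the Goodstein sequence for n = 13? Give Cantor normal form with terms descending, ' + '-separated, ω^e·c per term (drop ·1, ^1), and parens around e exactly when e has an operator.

ω^(ω + 1) + ω^3·3 + ω^2·3 + ω·2 + 6

G_0=13  [base 2] 2^(2 + 1) + 2^2 + 1  →[2↦3]→  3^(3 + 1) + 3^3 + 1 = 109  −1 ⇒ G_1=108
G_1=108  [base 3] 3^(3 + 1) + 3^3  →[3↦4]→  4^(4 + 1) + 4^4 = 1280  −1 ⇒ G_2=1279
G_2=1279  [base 4] 4^(4 + 1) + 3·4^3 + 3·4^2 + 3·4 + 3  →[4↦5]→  5^(5 + 1) + 3·5^3 + 3·5^2 + 3·5 + 3 = 16093  −1 ⇒ G_3=16092
G_3=16092  [base 5] 5^(5 + 1) + 3·5^3 + 3·5^2 + 3·5 + 2  →[5↦6]→  6^(6 + 1) + 3·6^3 + 3·6^2 + 3·6 + 2 = 280712  −1 ⇒ G_4=280711
G_4=280711  [base 6] 6^(6 + 1) + 3·6^3 + 3·6^2 + 3·6 + 1  →[6↦7]→  7^(7 + 1) + 3·7^3 + 3·7^2 + 3·7 + 1 = 5765999  −1 ⇒ G_5=5765998
G_5=5765998  [base 7] 7^(7 + 1) + 3·7^3 + 3·7^2 + 3·7  →[7↦8]→  8^(8 + 1) + 3·8^3 + 3·8^2 + 3·8 = 134219480  −1 ⇒ G_6=134219479
G_6=134219479  [base 8] 8^(8 + 1) + 3·8^3 + 3·8^2 + 2·8 + 7  →[8↦9]→  9^(9 + 1) + 3·9^3 + 3·9^2 + 2·9 + 7 = 3486786856  −1 ⇒ G_7=3486786855
G_7=3486786855  [base 9] 9^(9 + 1) + 3·9^3 + 3·9^2 + 2·9 + 6  →[9↦10]→  10^(10 + 1) + 3·10^3 + 3·10^2 + 2·10 + 6 = 100000003326  −1 ⇒ G_8=100000003325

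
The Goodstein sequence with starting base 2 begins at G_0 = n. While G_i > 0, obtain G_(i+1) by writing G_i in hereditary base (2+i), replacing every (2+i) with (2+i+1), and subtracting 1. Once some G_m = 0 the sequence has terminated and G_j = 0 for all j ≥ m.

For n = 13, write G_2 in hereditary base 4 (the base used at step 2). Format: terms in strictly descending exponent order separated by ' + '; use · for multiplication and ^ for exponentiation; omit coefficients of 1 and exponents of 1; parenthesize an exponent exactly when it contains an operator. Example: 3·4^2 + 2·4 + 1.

i=0: 13 = 2^(2 + 1) + 2^2 + 1 (b=2); 2→3: 3^(3 + 1) + 3^3 + 1 = 109; 109−1 = 108
i=1: 108 = 3^(3 + 1) + 3^3 (b=3); 3→4: 4^(4 + 1) + 4^4 = 1280; 1280−1 = 1279
i=2: 1279 = 4^(4 + 1) + 3·4^3 + 3·4^2 + 3·4 + 3 (b=4); 4→5: 5^(5 + 1) + 3·5^3 + 3·5^2 + 3·5 + 3 = 16093; 16093−1 = 16092

4^(4 + 1) + 3·4^3 + 3·4^2 + 3·4 + 3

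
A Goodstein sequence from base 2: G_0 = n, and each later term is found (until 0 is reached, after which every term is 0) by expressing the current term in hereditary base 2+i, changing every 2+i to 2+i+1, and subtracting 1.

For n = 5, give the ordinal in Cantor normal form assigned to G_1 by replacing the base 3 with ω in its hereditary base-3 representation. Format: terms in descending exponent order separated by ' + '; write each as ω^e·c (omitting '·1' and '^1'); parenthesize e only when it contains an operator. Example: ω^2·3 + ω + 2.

[0] 5 ≡ 2^2 + 1 (base 2). Lift 3: 28. −1: 27.
[1] 27 ≡ 3^3 (base 3). Lift 4: 256. −1: 255.

ω^ω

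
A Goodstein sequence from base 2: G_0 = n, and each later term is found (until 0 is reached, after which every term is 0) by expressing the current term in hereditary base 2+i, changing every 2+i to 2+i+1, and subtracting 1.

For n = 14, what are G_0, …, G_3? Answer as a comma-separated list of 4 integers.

14, 110, 1281, 18750

(0) 14|_2 = 2^(2 + 1) + 2^2 + 2 ↦ 3^(3 + 1) + 3^3 + 3|_3 = 111 ⇒ 110
(1) 110|_3 = 3^(3 + 1) + 3^3 + 2 ↦ 4^(4 + 1) + 4^4 + 2|_4 = 1282 ⇒ 1281
(2) 1281|_4 = 4^(4 + 1) + 4^4 + 1 ↦ 5^(5 + 1) + 5^5 + 1|_5 = 18751 ⇒ 18750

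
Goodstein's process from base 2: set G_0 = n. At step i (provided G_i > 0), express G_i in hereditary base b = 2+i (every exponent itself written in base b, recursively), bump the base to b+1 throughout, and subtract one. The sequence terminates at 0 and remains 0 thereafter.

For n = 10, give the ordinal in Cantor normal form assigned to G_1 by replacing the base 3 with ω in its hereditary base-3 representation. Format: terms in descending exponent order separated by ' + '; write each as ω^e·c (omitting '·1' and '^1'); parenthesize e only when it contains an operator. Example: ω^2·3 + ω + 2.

[0] 10 ≡ 2^(2 + 1) + 2 (base 2). Lift 3: 84. −1: 83.
[1] 83 ≡ 3^(3 + 1) + 2 (base 3). Lift 4: 1026. −1: 1025.

ω^(ω + 1) + 2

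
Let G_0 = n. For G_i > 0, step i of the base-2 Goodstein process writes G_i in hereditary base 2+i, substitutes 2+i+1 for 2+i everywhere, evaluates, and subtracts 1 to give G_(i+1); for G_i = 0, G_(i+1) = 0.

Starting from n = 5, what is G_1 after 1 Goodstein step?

step 0: 5 = 2^2 + 1; sub 3 for 2: 3^3 + 1; = 28; G_1 = 28−1 = 27
step 1: 27 = 3^3; sub 4 for 3: 4^4; = 256; G_2 = 256−1 = 255

27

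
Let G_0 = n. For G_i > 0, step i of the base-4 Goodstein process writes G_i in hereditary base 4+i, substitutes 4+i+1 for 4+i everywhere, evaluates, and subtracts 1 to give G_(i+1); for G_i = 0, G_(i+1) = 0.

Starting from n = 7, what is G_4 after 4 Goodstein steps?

7

G_0 = 7. HB_4(7) = 4 + 3. Bump = 8. G_1 = 7.
G_1 = 7. HB_5(7) = 5 + 2. Bump = 8. G_2 = 7.
G_2 = 7. HB_6(7) = 6 + 1. Bump = 8. G_3 = 7.
G_3 = 7. HB_7(7) = 7. Bump = 8. G_4 = 7.
G_4 = 7. HB_8(7) = 7. Bump = 7. G_5 = 6.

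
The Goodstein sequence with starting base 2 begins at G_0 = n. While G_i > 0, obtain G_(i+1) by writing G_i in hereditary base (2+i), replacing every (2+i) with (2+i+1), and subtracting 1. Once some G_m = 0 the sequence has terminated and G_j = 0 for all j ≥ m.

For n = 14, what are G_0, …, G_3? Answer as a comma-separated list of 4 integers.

i=0: 14 = 2^(2 + 1) + 2^2 + 2 (b=2); 2→3: 3^(3 + 1) + 3^3 + 3 = 111; 111−1 = 110
i=1: 110 = 3^(3 + 1) + 3^3 + 2 (b=3); 3→4: 4^(4 + 1) + 4^4 + 2 = 1282; 1282−1 = 1281
i=2: 1281 = 4^(4 + 1) + 4^4 + 1 (b=4); 4→5: 5^(5 + 1) + 5^5 + 1 = 18751; 18751−1 = 18750

14, 110, 1281, 18750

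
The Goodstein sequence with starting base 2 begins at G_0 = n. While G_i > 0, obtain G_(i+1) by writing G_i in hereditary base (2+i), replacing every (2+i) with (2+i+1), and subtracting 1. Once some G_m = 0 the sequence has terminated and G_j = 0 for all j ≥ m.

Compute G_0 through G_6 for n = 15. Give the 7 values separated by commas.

15, 111, 1283, 18752, 326593, 6588344, 150994943

step 0: 15 = 2^(2 + 1) + 2^2 + 2 + 1; sub 3 for 2: 3^(3 + 1) + 3^3 + 3 + 1; = 112; G_1 = 112−1 = 111
step 1: 111 = 3^(3 + 1) + 3^3 + 3; sub 4 for 3: 4^(4 + 1) + 4^4 + 4; = 1284; G_2 = 1284−1 = 1283
step 2: 1283 = 4^(4 + 1) + 4^4 + 3; sub 5 for 4: 5^(5 + 1) + 5^5 + 3; = 18753; G_3 = 18753−1 = 18752
step 3: 18752 = 5^(5 + 1) + 5^5 + 2; sub 6 for 5: 6^(6 + 1) + 6^6 + 2; = 326594; G_4 = 326594−1 = 326593
step 4: 326593 = 6^(6 + 1) + 6^6 + 1; sub 7 for 6: 7^(7 + 1) + 7^7 + 1; = 6588345; G_5 = 6588345−1 = 6588344
step 5: 6588344 = 7^(7 + 1) + 7^7; sub 8 for 7: 8^(8 + 1) + 8^8; = 150994944; G_6 = 150994944−1 = 150994943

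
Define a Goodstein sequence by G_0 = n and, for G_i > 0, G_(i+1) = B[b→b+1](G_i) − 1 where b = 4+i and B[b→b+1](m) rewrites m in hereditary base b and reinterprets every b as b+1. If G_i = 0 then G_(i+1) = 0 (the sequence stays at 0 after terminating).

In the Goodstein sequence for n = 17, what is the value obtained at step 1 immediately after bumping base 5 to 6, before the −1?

(0) 17|_4 = 4^2 + 1 ↦ 5^2 + 1|_5 = 26 ⇒ 25
(1) 25|_5 = 5^2 ↦ 6^2|_6 = 36 ⇒ 35

36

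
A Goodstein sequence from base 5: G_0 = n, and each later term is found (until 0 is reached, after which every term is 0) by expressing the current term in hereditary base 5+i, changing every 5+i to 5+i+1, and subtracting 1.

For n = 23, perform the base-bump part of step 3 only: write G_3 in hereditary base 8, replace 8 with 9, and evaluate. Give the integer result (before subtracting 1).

G_0 = 23. HB_5(23) = 4·5 + 3. Bump = 27. G_1 = 26.
G_1 = 26. HB_6(26) = 4·6 + 2. Bump = 30. G_2 = 29.
G_2 = 29. HB_7(29) = 4·7 + 1. Bump = 33. G_3 = 32.

36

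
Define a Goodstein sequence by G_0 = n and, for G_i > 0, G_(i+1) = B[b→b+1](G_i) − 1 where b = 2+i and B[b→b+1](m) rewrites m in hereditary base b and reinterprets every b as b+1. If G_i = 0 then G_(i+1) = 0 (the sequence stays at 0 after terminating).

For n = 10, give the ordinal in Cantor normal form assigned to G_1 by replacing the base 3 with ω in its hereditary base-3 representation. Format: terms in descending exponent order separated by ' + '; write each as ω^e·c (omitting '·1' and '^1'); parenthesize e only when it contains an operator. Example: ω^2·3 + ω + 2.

i=0: 10 = 2^(2 + 1) + 2 (b=2); 2→3: 3^(3 + 1) + 3 = 84; 84−1 = 83
i=1: 83 = 3^(3 + 1) + 2 (b=3); 3→4: 4^(4 + 1) + 2 = 1026; 1026−1 = 1025

ω^(ω + 1) + 2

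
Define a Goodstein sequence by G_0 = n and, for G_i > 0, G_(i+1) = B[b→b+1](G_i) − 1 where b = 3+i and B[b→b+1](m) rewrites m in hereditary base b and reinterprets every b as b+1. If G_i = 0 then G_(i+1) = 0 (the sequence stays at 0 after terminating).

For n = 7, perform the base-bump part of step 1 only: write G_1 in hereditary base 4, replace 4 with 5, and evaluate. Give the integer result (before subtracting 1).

10

i=0: 7 = 2·3 + 1 (b=3); 3→4: 2·4 + 1 = 9; 9−1 = 8
i=1: 8 = 2·4 (b=4); 4→5: 2·5 = 10; 10−1 = 9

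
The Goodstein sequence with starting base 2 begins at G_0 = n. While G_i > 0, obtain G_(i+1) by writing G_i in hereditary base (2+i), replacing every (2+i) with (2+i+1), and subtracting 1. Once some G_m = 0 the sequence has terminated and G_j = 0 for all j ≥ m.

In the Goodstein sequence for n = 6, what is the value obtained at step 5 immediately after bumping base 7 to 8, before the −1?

i=0: 6 = 2^2 + 2 (b=2); 2→3: 3^3 + 3 = 30; 30−1 = 29
i=1: 29 = 3^3 + 2 (b=3); 3→4: 4^4 + 2 = 258; 258−1 = 257
i=2: 257 = 4^4 + 1 (b=4); 4→5: 5^5 + 1 = 3126; 3126−1 = 3125
i=3: 3125 = 5^5 (b=5); 5→6: 6^6 = 46656; 46656−1 = 46655
i=4: 46655 = 5·6^5 + 5·6^4 + 5·6^3 + 5·6^2 + 5·6 + 5 (b=6); 6→7: 5·7^5 + 5·7^4 + 5·7^3 + 5·7^2 + 5·7 + 5 = 98040; 98040−1 = 98039
i=5: 98039 = 5·7^5 + 5·7^4 + 5·7^3 + 5·7^2 + 5·7 + 4 (b=7); 7→8: 5·8^5 + 5·8^4 + 5·8^3 + 5·8^2 + 5·8 + 4 = 187244; 187244−1 = 187243

187244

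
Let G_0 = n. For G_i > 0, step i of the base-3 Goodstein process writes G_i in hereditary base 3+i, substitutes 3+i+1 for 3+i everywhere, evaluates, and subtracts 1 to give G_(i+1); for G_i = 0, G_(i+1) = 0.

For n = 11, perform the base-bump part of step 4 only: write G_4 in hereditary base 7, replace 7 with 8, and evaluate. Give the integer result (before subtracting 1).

[0] 11 ≡ 3^2 + 2 (base 3). Lift 4: 18. −1: 17.
[1] 17 ≡ 4^2 + 1 (base 4). Lift 5: 26. −1: 25.
[2] 25 ≡ 5^2 (base 5). Lift 6: 36. −1: 35.
[3] 35 ≡ 5·6 + 5 (base 6). Lift 7: 40. −1: 39.
[4] 39 ≡ 5·7 + 4 (base 7). Lift 8: 44. −1: 43.

44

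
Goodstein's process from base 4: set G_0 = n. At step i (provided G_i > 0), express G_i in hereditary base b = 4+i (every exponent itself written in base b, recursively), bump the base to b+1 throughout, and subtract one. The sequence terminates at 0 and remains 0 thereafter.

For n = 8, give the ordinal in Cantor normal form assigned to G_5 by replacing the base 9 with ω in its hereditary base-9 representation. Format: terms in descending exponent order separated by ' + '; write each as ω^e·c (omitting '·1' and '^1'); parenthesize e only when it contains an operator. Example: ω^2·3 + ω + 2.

step 0: 8 = 2·4; sub 5 for 4: 2·5; = 10; G_1 = 10−1 = 9
step 1: 9 = 5 + 4; sub 6 for 5: 6 + 4; = 10; G_2 = 10−1 = 9
step 2: 9 = 6 + 3; sub 7 for 6: 7 + 3; = 10; G_3 = 10−1 = 9
step 3: 9 = 7 + 2; sub 8 for 7: 8 + 2; = 10; G_4 = 10−1 = 9
step 4: 9 = 8 + 1; sub 9 for 8: 9 + 1; = 10; G_5 = 10−1 = 9
step 5: 9 = 9; sub 10 for 9: 10; = 10; G_6 = 10−1 = 9

ω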